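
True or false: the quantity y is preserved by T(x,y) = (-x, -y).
False

Substitute T(x,y) = (-x, -y) into the expression and compare with the original.

Original: y
After applying T: (-y) = -y

This differs from the original y (difference: -2y), so the expression is NOT invariant.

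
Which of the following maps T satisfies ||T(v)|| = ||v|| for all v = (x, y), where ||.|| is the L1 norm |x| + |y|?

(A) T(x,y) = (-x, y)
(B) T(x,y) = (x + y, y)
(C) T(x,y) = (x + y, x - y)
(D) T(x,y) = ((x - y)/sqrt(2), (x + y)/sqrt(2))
A

A transformation preserves a norm if ||T(v)|| = ||v|| for every v; a single vector where the norm changes rules an option out.

(A) T(x,y) = (-x, y): preserves the norm -- it only permutes the coordinates and/or flips signs, which leaves |x| + |y| unchanged.
(B) T(x,y) = (x + y, y): v = (0, 1) has norm |0| + |1| = 1, but T(v) = (1, 1) has norm 2 -- not preserved.
(C) T(x,y) = (x + y, x - y): v = (1, 0) has norm |1| + |0| = 1, but T(v) = (1, 1) has norm 2 -- not preserved.
(D) T(x,y) = ((x - y)/sqrt(2), (x + y)/sqrt(2)): v = (1, 0) has norm |1| + |0| = 1, but T(v) = (sqrt(2)/2, sqrt(2)/2) has norm sqrt(2) -- not preserved.

Therefore the answer is (A).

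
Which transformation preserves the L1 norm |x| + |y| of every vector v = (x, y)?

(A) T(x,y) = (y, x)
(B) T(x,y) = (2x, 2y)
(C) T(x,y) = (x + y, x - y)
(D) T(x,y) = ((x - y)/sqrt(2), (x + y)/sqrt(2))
A

A transformation preserves a norm if ||T(v)|| = ||v|| for every v; a single vector where the norm changes rules an option out.

(A) T(x,y) = (y, x): preserves the norm -- it only permutes the coordinates and/or flips signs, which leaves |x| + |y| unchanged.
(B) T(x,y) = (2x, 2y): v = (1, 0) has norm |1| + |0| = 1, but T(v) = (2, 0) has norm 2 -- not preserved.
(C) T(x,y) = (x + y, x - y): v = (1, 0) has norm |1| + |0| = 1, but T(v) = (1, 1) has norm 2 -- not preserved.
(D) T(x,y) = ((x - y)/sqrt(2), (x + y)/sqrt(2)): v = (1, 0) has norm |1| + |0| = 1, but T(v) = (sqrt(2)/2, sqrt(2)/2) has norm sqrt(2) -- not preserved.

Therefore the answer is (A).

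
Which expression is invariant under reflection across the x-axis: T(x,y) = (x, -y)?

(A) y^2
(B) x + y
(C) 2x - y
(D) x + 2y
A

The map is reflection across the x-axis: T(x,y) = (x, -y).
Substitute the transformed coordinates into each option and compare with the original:
(A) y^2  ->  (-y)^2 = y^2   [equals y^2: invariant]
(B) x + y  ->  (x) + (-y) = x - y   [differs from x + y: not invariant]
(C) 2x - y  ->  2(x) - (-y) = 2x + y   [differs from 2x - y: not invariant]
(D) x + 2y  ->  (x) + 2(-y) = x - 2y   [differs from x + 2y: not invariant]

Only option (A), y^2, is unchanged by the transformation.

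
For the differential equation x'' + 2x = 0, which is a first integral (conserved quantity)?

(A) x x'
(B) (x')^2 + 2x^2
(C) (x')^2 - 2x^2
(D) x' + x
B

A first integral I satisfies dI/dt = 0 along every solution. Differentiate each option and use the equation of motion:
(A) d/dt[x x'] = (x')^2 + x x'' = (x')^2 - 2x^2, not identically 0
(B) d/dt[(x')^2 + 2x^2] = 2x'x'' + 4x x' = 2x'(-2x) + 4x x' = 0
(C) d/dt[(x')^2 - 2x^2] = 2x'x'' - 4x x' = -8x x', not identically 0
(D) d/dt[x' + x] = x'' + x' = -2x + x', not identically 0

Only (B) has zero time-derivative. So the energy-like quantity (x')^2 + 2x^2 is the first integral.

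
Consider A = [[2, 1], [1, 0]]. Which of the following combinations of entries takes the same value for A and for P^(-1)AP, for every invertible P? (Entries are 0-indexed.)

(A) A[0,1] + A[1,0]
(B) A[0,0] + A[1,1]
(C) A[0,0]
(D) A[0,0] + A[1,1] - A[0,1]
B

A[0,0] + A[1,1] is the trace of A. By the cyclic property of the trace, tr(P^(-1)AP) = tr(APP^(-1)) = tr(A), so it is the same for every matrix similar to A.

The other combinations are not similarity invariants. For example, take P = [[1, -1], [0, 1]] (det P = 1), so P^(-1) = [[1, 1], [0, 1]] and
B = P^(-1)AP = [[3, -2], [1, -1]].
Evaluating each option on A and on B:
(A) A[0,1] + A[1,0]: 2 for A, -1 for B -> changes
(B) A[0,0] + A[1,1]: 2 for A, 2 for B -> unchanged
(C) A[0,0]: 2 for A, 3 for B -> changes
(D) A[0,0] + A[1,1] - A[0,1]: 1 for A, 4 for B -> changes

Only (B) A[0,0] + A[1,1] = 2 survives (and it does so for every P, not just this one), so it is the invariant.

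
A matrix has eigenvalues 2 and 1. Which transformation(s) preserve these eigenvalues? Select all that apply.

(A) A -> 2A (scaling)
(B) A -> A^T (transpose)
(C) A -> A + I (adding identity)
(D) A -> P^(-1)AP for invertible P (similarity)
B and D

Eigenvalues are preserved by:
1. Similarity transformations: A -> P^(-1)AP (same characteristic polynomial)
2. Transpose: A^T has the same eigenvalues as A

Eigenvalues are NOT preserved by:
- Adding identity: eigenvalues become 2+1, 1+1
- Scaling: eigenvalues become 4, 2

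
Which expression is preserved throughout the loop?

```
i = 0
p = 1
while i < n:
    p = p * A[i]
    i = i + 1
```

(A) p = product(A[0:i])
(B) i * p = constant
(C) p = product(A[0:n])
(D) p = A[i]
A

A loop invariant must hold before the first iteration and be re-established by every execution of the body.

(A) p = product(A[0:i]): Initially i = 0 and p = 1 = product of the empty slice A[0:0]. If p = product(A[0:i]) holds at the top of an iteration, the body sets p to product(A[0:i]) * A[i] = product(A[0:i+1]) and then i to i+1, so the property is restored. At exit i = n, giving p = product(A[0:n]).

The other options fail:
(B) i * p = constant: initially i * p = 0, but after one iteration it is 1 * A[0], which is nonzero in general.
(C) p = product(A[0:n]): false before the loop (p = 1, not the full product) -- it only becomes true at exit.
(D) p = A[i]: after the first iteration p = A[0] but i = 1; in general p is a product of several elements, not a single one.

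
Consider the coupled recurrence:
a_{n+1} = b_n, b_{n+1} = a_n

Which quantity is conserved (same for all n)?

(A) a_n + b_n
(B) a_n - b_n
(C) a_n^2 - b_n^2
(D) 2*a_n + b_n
A

Replace a_n by a_{n+1} = b_n and b_n by b_{n+1} = a_n in each option and simplify:
(A) a_n + b_n  ->  (b_n) + (a_n) = a_n + b_n   [conserved]
(B) a_n - b_n  ->  (b_n) - (a_n) = -a_n + b_n   [not conserved]
(C) a_n^2 - b_n^2  ->  (b_n)^2 - (a_n)^2 = -a_n^2 + b_n^2   [not conserved]
(D) 2*a_n + b_n  ->  2*(b_n) + (a_n) = a_n + 2*b_n   [not conserved]

Only (A) a_n + b_n returns to itself after one step, so it is the conserved quantity.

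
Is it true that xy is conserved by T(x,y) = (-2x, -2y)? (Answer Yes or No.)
No

Substitute T(x,y) = (-2x, -2y) into the expression and compare with the original.

Original: xy
After applying T: (-2x)(-2y) = 4xy

This differs from the original xy (difference: 3xy), so the expression is NOT invariant.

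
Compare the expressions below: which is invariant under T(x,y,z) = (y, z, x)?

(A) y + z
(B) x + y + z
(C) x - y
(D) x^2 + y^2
B

Apply T(x,y,z) = (y, z, x) to each option, i.e. replace (x, y, z) by the transformed coordinates.
Substitute the transformed coordinates into each option and compare with the original:
(A) y + z  ->  (z) + (x) = x + z   [differs from y + z: not invariant]
(B) x + y + z  ->  (y) + (z) + (x) = x + y + z   [equals x + y + z: invariant]
(C) x - y  ->  (y) - (z) = y - z   [differs from x - y: not invariant]
(D) x^2 + y^2  ->  (y)^2 + (z)^2 = y^2 + z^2   [differs from x^2 + y^2: not invariant]

Only option (B), x + y + z, is unchanged by the transformation.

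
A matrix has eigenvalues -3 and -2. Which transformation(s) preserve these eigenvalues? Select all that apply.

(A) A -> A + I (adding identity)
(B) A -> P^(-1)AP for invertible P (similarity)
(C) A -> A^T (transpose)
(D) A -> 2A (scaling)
B and C

Eigenvalues are preserved by:
1. Similarity transformations: A -> P^(-1)AP (same characteristic polynomial)
2. Transpose: A^T has the same eigenvalues as A

Eigenvalues are NOT preserved by:
- Adding identity: eigenvalues become -3+1, -2+1
- Scaling: eigenvalues become -6, -4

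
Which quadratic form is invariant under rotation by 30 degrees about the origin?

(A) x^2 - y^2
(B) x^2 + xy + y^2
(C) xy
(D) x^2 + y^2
D

Rotation by 30 degrees sends (x, y) to (sqrt(3)x/2 - y/2, x/2 + sqrt(3)y/2).
Substitute the transformed coordinates into each option and compare with the original:
(A) x^2 - y^2  ->  (sqrt(3)x/2 - y/2)^2 - (x/2 + sqrt(3)y/2)^2 = x^2/2 - sqrt(3)xy - y^2/2   [differs from x^2 - y^2: not invariant]
(B) x^2 + xy + y^2  ->  (sqrt(3)x/2 - y/2)^2 + (sqrt(3)x/2 - y/2)(x/2 + sqrt(3)y/2) + (x/2 + sqrt(3)y/2)^2 = sqrt(3)x^2/4 + x^2 + xy/2 - sqrt(3)y^2/4 + y^2   [differs from x^2 + xy + y^2: not invariant]
(C) xy  ->  (sqrt(3)x/2 - y/2)(x/2 + sqrt(3)y/2) = sqrt(3)x^2/4 + xy/2 - sqrt(3)y^2/4   [differs from xy: not invariant]
(D) x^2 + y^2  ->  (sqrt(3)x/2 - y/2)^2 + (x/2 + sqrt(3)y/2)^2 = x^2 + y^2   [equals x^2 + y^2: invariant]

Only option (D), x^2 + y^2, is unchanged by the transformation.
x^2 + y^2 is the squared distance from the origin, which rotations preserve.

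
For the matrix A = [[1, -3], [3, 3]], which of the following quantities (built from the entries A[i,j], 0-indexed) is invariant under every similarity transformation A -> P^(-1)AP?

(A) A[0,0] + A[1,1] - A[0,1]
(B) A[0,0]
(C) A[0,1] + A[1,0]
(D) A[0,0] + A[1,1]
D

A[0,0] + A[1,1] is the trace of A. By the cyclic property of the trace, tr(P^(-1)AP) = tr(APP^(-1)) = tr(A), so it is the same for every matrix similar to A.

The other combinations are not similarity invariants. For example, take P = [[1, 2], [0, 1]] (det P = 1), so P^(-1) = [[1, -2], [0, 1]] and
B = P^(-1)AP = [[-5, -19], [3, 9]].
Evaluating each option on A and on B:
(A) A[0,0] + A[1,1] - A[0,1]: 7 for A, 23 for B -> changes
(B) A[0,0]: 1 for A, -5 for B -> changes
(C) A[0,1] + A[1,0]: 0 for A, -16 for B -> changes
(D) A[0,0] + A[1,1]: 4 for A, 4 for B -> unchanged

Only (D) A[0,0] + A[1,1] = 4 survives (and it does so for every P, not just this one), so it is the invariant.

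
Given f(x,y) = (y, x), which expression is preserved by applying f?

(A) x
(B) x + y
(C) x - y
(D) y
B

For f(x,y) = (y, x):
After applying f: x' = y, y' = x. So x' + y' = y + x = x + y.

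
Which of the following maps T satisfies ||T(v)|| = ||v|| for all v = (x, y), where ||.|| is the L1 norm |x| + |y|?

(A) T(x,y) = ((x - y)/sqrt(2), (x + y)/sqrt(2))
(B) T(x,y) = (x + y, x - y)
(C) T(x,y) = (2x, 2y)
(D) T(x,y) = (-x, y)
D

A transformation preserves a norm if ||T(v)|| = ||v|| for every v; a single vector where the norm changes rules an option out.

(A) T(x,y) = ((x - y)/sqrt(2), (x + y)/sqrt(2)): v = (1, 0) has norm |1| + |0| = 1, but T(v) = (sqrt(2)/2, sqrt(2)/2) has norm sqrt(2) -- not preserved.
(B) T(x,y) = (x + y, x - y): v = (1, 0) has norm |1| + |0| = 1, but T(v) = (1, 1) has norm 2 -- not preserved.
(C) T(x,y) = (2x, 2y): v = (1, 0) has norm |1| + |0| = 1, but T(v) = (2, 0) has norm 2 -- not preserved.
(D) T(x,y) = (-x, y): preserves the norm -- it only permutes the coordinates and/or flips signs, which leaves |x| + |y| unchanged.

Therefore the answer is (D).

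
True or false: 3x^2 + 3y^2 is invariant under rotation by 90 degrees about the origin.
True

Applying rotation by 90 degrees: x' = x*cos(90 degrees) - y*sin(90 degrees) = -y, y' = x*sin(90 degrees) + y*cos(90 degrees) = x

Substituting into 3x^2 + 3y^2:
3(-y)^2 + 3(x)^2
= 3x^2 + 3y^2

This equals the original expression 3x^2 + 3y^2, so it IS invariant.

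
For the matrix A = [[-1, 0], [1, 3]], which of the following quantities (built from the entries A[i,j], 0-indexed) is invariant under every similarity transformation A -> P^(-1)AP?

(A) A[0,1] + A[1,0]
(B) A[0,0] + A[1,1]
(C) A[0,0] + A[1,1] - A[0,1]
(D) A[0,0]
B

A[0,0] + A[1,1] is the trace of A. By the cyclic property of the trace, tr(P^(-1)AP) = tr(APP^(-1)) = tr(A), so it is the same for every matrix similar to A.

The other combinations are not similarity invariants. For example, take P = [[1, -1], [0, 1]] (det P = 1), so P^(-1) = [[1, 1], [0, 1]] and
B = P^(-1)AP = [[0, 3], [1, 2]].
Evaluating each option on A and on B:
(A) A[0,1] + A[1,0]: 1 for A, 4 for B -> changes
(B) A[0,0] + A[1,1]: 2 for A, 2 for B -> unchanged
(C) A[0,0] + A[1,1] - A[0,1]: 2 for A, -1 for B -> changes
(D) A[0,0]: -1 for A, 0 for B -> changes

Only (B) A[0,0] + A[1,1] = 2 survives (and it does so for every P, not just this one), so it is the invariant.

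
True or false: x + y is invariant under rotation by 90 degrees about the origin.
False

Applying rotation by 90 degrees: x' = x*cos(90 degrees) - y*sin(90 degrees) = -y, y' = x*sin(90 degrees) + y*cos(90 degrees) = x

Substituting into x + y:
(-y) + (x)
= x - y

This differs from the original expression x + y, so it is NOT invariant.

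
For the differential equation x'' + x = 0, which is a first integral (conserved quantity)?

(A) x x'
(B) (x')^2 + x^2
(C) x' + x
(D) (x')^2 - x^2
B

A first integral I satisfies dI/dt = 0 along every solution. Differentiate each option and use the equation of motion:
(A) d/dt[x x'] = (x')^2 + x x'' = (x')^2 - x^2, not identically 0
(B) d/dt[(x')^2 + x^2] = 2x'x'' + 2x x' = 2x'(-x) + 2x x' = 0
(C) d/dt[x' + x] = x'' + x' = -x + x', not identically 0
(D) d/dt[(x')^2 - x^2] = 2x'x'' - 2x x' = -4x x', not identically 0

Only (B) has zero time-derivative. So the energy-like quantity (x')^2 + x^2 is the first integral.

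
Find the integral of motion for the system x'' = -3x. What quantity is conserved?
E = (x')^2 + 3x^2

Multiply the equation by x':
x' * x'' = -3x * x'
The left side is d/dt[(x')^2/2] and the right side is d/dt[-3x^2/2], so
d/dt[(x')^2/2 + 3x^2/2] = 0, i.e. (x')^2/2 + 3x^2/2 = constant.
Multiplying by 2, the integral of motion is E = (x')^2 + 3x^2.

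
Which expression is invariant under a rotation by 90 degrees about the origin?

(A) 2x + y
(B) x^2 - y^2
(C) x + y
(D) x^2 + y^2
D

A rotation by 90 degrees sends (x, y) to (-y, x).
Substitute the transformed coordinates into each option and compare with the original:
(A) 2x + y  ->  2(-y) + (x) = x - 2y   [differs from 2x + y: not invariant]
(B) x^2 - y^2  ->  (-y)^2 - (x)^2 = -x^2 + y^2   [differs from x^2 - y^2: not invariant]
(C) x + y  ->  (-y) + (x) = x - y   [differs from x + y: not invariant]
(D) x^2 + y^2  ->  (-y)^2 + (x)^2 = x^2 + y^2   [equals x^2 + y^2: invariant]

Only option (D), x^2 + y^2, is unchanged by the transformation.
Geometrically, x^2 + y^2 is the squared distance from the origin, which every rotation about the origin preserves.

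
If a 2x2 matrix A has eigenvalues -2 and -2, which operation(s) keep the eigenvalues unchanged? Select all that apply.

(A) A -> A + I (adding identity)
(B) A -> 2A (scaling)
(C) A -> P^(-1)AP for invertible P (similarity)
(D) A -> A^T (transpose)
C and D

Eigenvalues are preserved by:
1. Similarity transformations: A -> P^(-1)AP (same characteristic polynomial)
2. Transpose: A^T has the same eigenvalues as A

Eigenvalues are NOT preserved by:
- Adding identity: eigenvalues become -2+1, -2+1
- Scaling: eigenvalues become -4, -4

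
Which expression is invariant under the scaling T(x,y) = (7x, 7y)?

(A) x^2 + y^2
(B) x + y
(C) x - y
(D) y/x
D

Under the uniform scaling T(x,y) = (7x, 7y):
Substitute the transformed coordinates into each option and compare with the original:
(A) x^2 + y^2  ->  (7x)^2 + (7y)^2 = 49x^2 + 49y^2   [differs from x^2 + y^2: not invariant]
(B) x + y  ->  (7x) + (7y) = 7x + 7y   [differs from x + y: not invariant]
(C) x - y  ->  (7x) - (7y) = 7x - 7y   [differs from x - y: not invariant]
(D) y/x  ->  (7y)/(7x) = y/x   [equals y/x: invariant]

Only option (D), y/x, is unchanged by the transformation.
The common factor 7 cancels in a ratio of coordinates, while sums, products and sums of squares pick up factors of 7 or 49.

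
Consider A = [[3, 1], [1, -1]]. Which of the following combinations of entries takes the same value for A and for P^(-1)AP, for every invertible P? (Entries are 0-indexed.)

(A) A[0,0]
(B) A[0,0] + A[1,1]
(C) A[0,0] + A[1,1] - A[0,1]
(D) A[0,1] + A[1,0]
B

A[0,0] + A[1,1] is the trace of A. By the cyclic property of the trace, tr(P^(-1)AP) = tr(APP^(-1)) = tr(A), so it is the same for every matrix similar to A.

The other combinations are not similarity invariants. For example, take P = [[1, -1], [0, 1]] (det P = 1), so P^(-1) = [[1, 1], [0, 1]] and
B = P^(-1)AP = [[4, -4], [1, -2]].
Evaluating each option on A and on B:
(A) A[0,0]: 3 for A, 4 for B -> changes
(B) A[0,0] + A[1,1]: 2 for A, 2 for B -> unchanged
(C) A[0,0] + A[1,1] - A[0,1]: 1 for A, 6 for B -> changes
(D) A[0,1] + A[1,0]: 2 for A, -3 for B -> changes

Only (B) A[0,0] + A[1,1] = 2 survives (and it does so for every P, not just this one), so it is the invariant.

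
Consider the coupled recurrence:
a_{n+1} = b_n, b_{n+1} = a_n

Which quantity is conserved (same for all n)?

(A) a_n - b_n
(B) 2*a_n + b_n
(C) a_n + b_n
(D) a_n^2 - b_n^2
C

Replace a_n by a_{n+1} = b_n and b_n by b_{n+1} = a_n in each option and simplify:
(A) a_n - b_n  ->  (b_n) - (a_n) = -a_n + b_n   [not conserved]
(B) 2*a_n + b_n  ->  2*(b_n) + (a_n) = a_n + 2*b_n   [not conserved]
(C) a_n + b_n  ->  (b_n) + (a_n) = a_n + b_n   [conserved]
(D) a_n^2 - b_n^2  ->  (b_n)^2 - (a_n)^2 = -a_n^2 + b_n^2   [not conserved]

Only (C) a_n + b_n returns to itself after one step, so it is the conserved quantity.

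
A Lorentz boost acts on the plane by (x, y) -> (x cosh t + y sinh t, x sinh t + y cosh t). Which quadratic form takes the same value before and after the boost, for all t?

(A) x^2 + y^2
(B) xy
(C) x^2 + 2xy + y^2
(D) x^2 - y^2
D

Write x' = x cosh t + y sinh t, y' = x sinh t + y cosh t and substitute into each option:
(A) x^2 + y^2: (x cosh t + y sinh t)^2 + (x sinh t + y cosh t)^2 = (x^2 + y^2)(cosh^2 t + sinh^2 t) + 4xy sinh t cosh t = (x^2 + y^2) cosh 2t + 2xy sinh 2t   [not invariant for t != 0]
(B) xy: (x cosh t + y sinh t)(x sinh t + y cosh t) = xy(cosh^2 t + sinh^2 t) + (x^2 + y^2) sinh t cosh t = xy cosh 2t + (x^2 + y^2)(sinh 2t)/2   [not invariant for t != 0]
(C) x^2 + 2xy + y^2: (x' + y')^2 with x' + y' = (x + y)(cosh t + sinh t) = (x + y)e^t, so it becomes (x + y)^2 e^(2t)   [not invariant for t != 0]
(D) x^2 - y^2: (x cosh t + y sinh t)^2 - (x sinh t + y cosh t)^2 = x^2(cosh^2 t - sinh^2 t) + 2xy(cosh t sinh t - sinh t cosh t) + y^2(sinh^2 t - cosh^2 t) = x^2 - y^2   [invariant, using cosh^2 t - sinh^2 t = 1]

Only (D) x^2 - y^2 is unchanged; it is the Minkowski form preserved by Lorentz boosts, just as x^2 + y^2 is preserved by ordinary rotations.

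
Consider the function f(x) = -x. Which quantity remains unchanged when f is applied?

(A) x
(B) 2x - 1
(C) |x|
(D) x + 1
C

For f(x) = -x:
Applying f replaces x by -x. Since |-x| = |x|, the absolute value is unchanged by f, whereas x -> -x, 2x - 1 -> -2x - 1 and x + 1 -> -x + 1 all change.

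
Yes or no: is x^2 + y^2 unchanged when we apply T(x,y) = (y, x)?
Yes

Substitute T(x,y) = (y, x) into the expression and compare with the original.

Original: x^2 + y^2
After applying T: (y)^2 + (x)^2 = x^2 + y^2

This is identical to the original x^2 + y^2, so the expression is invariant.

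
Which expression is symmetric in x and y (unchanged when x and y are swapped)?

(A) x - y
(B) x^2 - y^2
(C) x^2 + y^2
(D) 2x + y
C

A symmetric expression is unchanged when the variables are permuted; here the transformation to test is the swap (x, y) -> (y, x).
Substitute the transformed coordinates into each option and compare with the original:
(A) x - y  ->  (y) - (x) = -x + y   [differs from x - y: not invariant]
(B) x^2 - y^2  ->  (y)^2 - (x)^2 = -x^2 + y^2   [differs from x^2 - y^2: not invariant]
(C) x^2 + y^2  ->  (y)^2 + (x)^2 = x^2 + y^2   [equals x^2 + y^2: invariant]
(D) 2x + y  ->  2(y) + (x) = x + 2y   [differs from 2x + y: not invariant]

Only option (C), x^2 + y^2, is unchanged by the transformation.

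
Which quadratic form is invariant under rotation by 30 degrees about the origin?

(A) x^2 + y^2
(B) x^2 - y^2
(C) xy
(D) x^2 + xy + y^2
A

Rotation by 30 degrees sends (x, y) to (sqrt(3)x/2 - y/2, x/2 + sqrt(3)y/2).
Substitute the transformed coordinates into each option and compare with the original:
(A) x^2 + y^2  ->  (sqrt(3)x/2 - y/2)^2 + (x/2 + sqrt(3)y/2)^2 = x^2 + y^2   [equals x^2 + y^2: invariant]
(B) x^2 - y^2  ->  (sqrt(3)x/2 - y/2)^2 - (x/2 + sqrt(3)y/2)^2 = x^2/2 - sqrt(3)xy - y^2/2   [differs from x^2 - y^2: not invariant]
(C) xy  ->  (sqrt(3)x/2 - y/2)(x/2 + sqrt(3)y/2) = sqrt(3)x^2/4 + xy/2 - sqrt(3)y^2/4   [differs from xy: not invariant]
(D) x^2 + xy + y^2  ->  (sqrt(3)x/2 - y/2)^2 + (sqrt(3)x/2 - y/2)(x/2 + sqrt(3)y/2) + (x/2 + sqrt(3)y/2)^2 = sqrt(3)x^2/4 + x^2 + xy/2 - sqrt(3)y^2/4 + y^2   [differs from x^2 + xy + y^2: not invariant]

Only option (A), x^2 + y^2, is unchanged by the transformation.
x^2 + y^2 is the squared distance from the origin, which rotations preserve.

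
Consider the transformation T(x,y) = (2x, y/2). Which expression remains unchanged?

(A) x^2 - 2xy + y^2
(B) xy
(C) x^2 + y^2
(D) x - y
B

An expression E(x,y) is invariant under T if E(T(x,y)) = E(x,y). Here T(x,y) = (2x, y/2).
Substitute the transformed coordinates into each option and compare with the original:
(A) x^2 - 2xy + y^2  ->  (2x)^2 - 2(2x)(y/2) + (y/2)^2 = 4x^2 - 2xy + y^2/4   [differs from x^2 - 2xy + y^2: not invariant]
(B) xy  ->  (2x)(y/2) = xy   [equals xy: invariant]
(C) x^2 + y^2  ->  (2x)^2 + (y/2)^2 = 4x^2 + y^2/4   [differs from x^2 + y^2: not invariant]
(D) x - y  ->  (2x) - (y/2) = 2x - y/2   [differs from x - y: not invariant]

Only option (B), xy, is unchanged by the transformation.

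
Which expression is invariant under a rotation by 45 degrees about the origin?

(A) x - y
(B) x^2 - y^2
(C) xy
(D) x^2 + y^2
D

A rotation by 45 degrees sends (x, y) to (sqrt(2)x/2 - sqrt(2)y/2, sqrt(2)x/2 + sqrt(2)y/2).
Substitute the transformed coordinates into each option and compare with the original:
(A) x - y  ->  (sqrt(2)x/2 - sqrt(2)y/2) - (sqrt(2)x/2 + sqrt(2)y/2) = -sqrt(2)y   [differs from x - y: not invariant]
(B) x^2 - y^2  ->  (sqrt(2)x/2 - sqrt(2)y/2)^2 - (sqrt(2)x/2 + sqrt(2)y/2)^2 = -2xy   [differs from x^2 - y^2: not invariant]
(C) xy  ->  (sqrt(2)x/2 - sqrt(2)y/2)(sqrt(2)x/2 + sqrt(2)y/2) = x^2/2 - y^2/2   [differs from xy: not invariant]
(D) x^2 + y^2  ->  (sqrt(2)x/2 - sqrt(2)y/2)^2 + (sqrt(2)x/2 + sqrt(2)y/2)^2 = x^2 + y^2   [equals x^2 + y^2: invariant]

Only option (D), x^2 + y^2, is unchanged by the transformation.
Geometrically, x^2 + y^2 is the squared distance from the origin, which every rotation about the origin preserves.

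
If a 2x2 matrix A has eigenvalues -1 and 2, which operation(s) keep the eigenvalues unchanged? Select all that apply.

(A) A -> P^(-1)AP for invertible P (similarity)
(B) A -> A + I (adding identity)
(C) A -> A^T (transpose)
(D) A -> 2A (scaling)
A and C

Eigenvalues are preserved by:
1. Similarity transformations: A -> P^(-1)AP (same characteristic polynomial)
2. Transpose: A^T has the same eigenvalues as A

Eigenvalues are NOT preserved by:
- Adding identity: eigenvalues become -1+1, 2+1
- Scaling: eigenvalues become -2, 4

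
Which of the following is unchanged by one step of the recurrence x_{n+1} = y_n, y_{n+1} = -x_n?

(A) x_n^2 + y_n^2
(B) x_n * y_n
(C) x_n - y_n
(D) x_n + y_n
A

For the recurrence x_{n+1} = y_n, y_{n+1} = -x_n:

x_{n+1}^2 + y_{n+1}^2 = y_n^2 + (-x_n)^2 = x_n^2 + y_n^2
The sum of squares is conserved (like energy in a harmonic oscillator).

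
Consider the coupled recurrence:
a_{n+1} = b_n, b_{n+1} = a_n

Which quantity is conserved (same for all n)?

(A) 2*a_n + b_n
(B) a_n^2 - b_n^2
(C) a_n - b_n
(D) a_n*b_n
D

Replace a_n by a_{n+1} = b_n and b_n by b_{n+1} = a_n in each option and simplify:
(A) 2*a_n + b_n  ->  2*(b_n) + (a_n) = a_n + 2*b_n   [not conserved]
(B) a_n^2 - b_n^2  ->  (b_n)^2 - (a_n)^2 = -a_n^2 + b_n^2   [not conserved]
(C) a_n - b_n  ->  (b_n) - (a_n) = -a_n + b_n   [not conserved]
(D) a_n*b_n  ->  (b_n)*(a_n) = a_n*b_n   [conserved]

Only (D) a_n*b_n returns to itself after one step, so it is the conserved quantity.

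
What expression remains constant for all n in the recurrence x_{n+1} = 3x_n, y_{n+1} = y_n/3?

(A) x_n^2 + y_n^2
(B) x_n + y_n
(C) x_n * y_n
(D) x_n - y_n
C

For the recurrence x_{n+1} = 3x_n, y_{n+1} = y_n/3:

x_{n+1} * y_{n+1} = (3x_n) * (y_n/3) = x_n * y_n
The product is conserved.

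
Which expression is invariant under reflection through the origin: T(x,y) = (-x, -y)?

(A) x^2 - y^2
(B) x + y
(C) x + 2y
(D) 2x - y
A

The map is reflection through the origin: T(x,y) = (-x, -y).
Substitute the transformed coordinates into each option and compare with the original:
(A) x^2 - y^2  ->  (-x)^2 - (-y)^2 = x^2 - y^2   [equals x^2 - y^2: invariant]
(B) x + y  ->  (-x) + (-y) = -x - y   [differs from x + y: not invariant]
(C) x + 2y  ->  (-x) + 2(-y) = -x - 2y   [differs from x + 2y: not invariant]
(D) 2x - y  ->  2(-x) - (-y) = -2x + y   [differs from 2x - y: not invariant]

Only option (A), x^2 - y^2, is unchanged by the transformation.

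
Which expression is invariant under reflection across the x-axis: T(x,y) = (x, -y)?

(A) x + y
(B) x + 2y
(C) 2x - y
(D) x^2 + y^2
D

The map is reflection across the x-axis: T(x,y) = (x, -y).
Substitute the transformed coordinates into each option and compare with the original:
(A) x + y  ->  (x) + (-y) = x - y   [differs from x + y: not invariant]
(B) x + 2y  ->  (x) + 2(-y) = x - 2y   [differs from x + 2y: not invariant]
(C) 2x - y  ->  2(x) - (-y) = 2x + y   [differs from 2x - y: not invariant]
(D) x^2 + y^2  ->  (x)^2 + (-y)^2 = x^2 + y^2   [equals x^2 + y^2: invariant]

Only option (D), x^2 + y^2, is unchanged by the transformation.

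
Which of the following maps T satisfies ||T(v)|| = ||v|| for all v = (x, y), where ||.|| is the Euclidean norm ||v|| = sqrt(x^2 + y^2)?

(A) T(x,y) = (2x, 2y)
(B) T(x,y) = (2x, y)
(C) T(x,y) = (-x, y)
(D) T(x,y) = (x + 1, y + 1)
C

A transformation preserves a norm if ||T(v)|| = ||v|| for every v; a single vector where the norm changes rules an option out.

(A) T(x,y) = (2x, 2y): v = (1, 0) has norm sqrt((1)^2 + (0)^2) = 1, but T(v) = (2, 0) has norm 2 -- not preserved.
(B) T(x,y) = (2x, y): v = (1, 0) has norm sqrt((1)^2 + (0)^2) = 1, but T(v) = (2, 0) has norm 2 -- not preserved.
(C) T(x,y) = (-x, y): preserves the norm -- it is an orthogonal map (a rotation/reflection), and (-x)^2 + (y)^2 simplifies to x^2 + y^2.
(D) T(x,y) = (x + 1, y + 1): v = (1, 0) has norm sqrt((1)^2 + (0)^2) = 1, but T(v) = (2, 1) has norm sqrt(5) -- not preserved.

Therefore the answer is (C).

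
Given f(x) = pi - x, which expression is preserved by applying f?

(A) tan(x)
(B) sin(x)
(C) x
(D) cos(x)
B

For f(x) = pi - x:
sin(pi - x) = sin(x), so sine is invariant under this transformation.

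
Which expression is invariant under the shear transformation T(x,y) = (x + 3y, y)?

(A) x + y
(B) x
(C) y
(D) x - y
C

Under the shear T(x,y) = (x + 3y, y):
Substitute the transformed coordinates into each option and compare with the original:
(A) x + y  ->  (x + 3y) + (y) = x + 4y   [differs from x + y: not invariant]
(B) x  ->  (x + 3y) = x + 3y   [differs from x: not invariant]
(C) y  ->  (y) = y   [equals y: invariant]
(D) x - y  ->  (x + 3y) - (y) = x + 2y   [differs from x - y: not invariant]

Only option (C), y, is unchanged by the transformation.
A horizontal shear moves points parallel to the x-axis, so the y-coordinate (and any function of y alone) is unchanged.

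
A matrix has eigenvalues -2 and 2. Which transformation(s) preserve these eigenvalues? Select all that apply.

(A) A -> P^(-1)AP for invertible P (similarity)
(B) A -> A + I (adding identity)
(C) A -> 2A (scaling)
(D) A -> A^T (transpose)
A and D

Eigenvalues are preserved by:
1. Similarity transformations: A -> P^(-1)AP (same characteristic polynomial)
2. Transpose: A^T has the same eigenvalues as A

Eigenvalues are NOT preserved by:
- Adding identity: eigenvalues become -2+1, 2+1
- Scaling: eigenvalues become -4, 4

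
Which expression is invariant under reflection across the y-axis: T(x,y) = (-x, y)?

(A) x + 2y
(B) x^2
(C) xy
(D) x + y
B

The map is reflection across the y-axis: T(x,y) = (-x, y).
Substitute the transformed coordinates into each option and compare with the original:
(A) x + 2y  ->  (-x) + 2(y) = -x + 2y   [differs from x + 2y: not invariant]
(B) x^2  ->  (-x)^2 = x^2   [equals x^2: invariant]
(C) xy  ->  (-x)(y) = -xy   [differs from xy: not invariant]
(D) x + y  ->  (-x) + (y) = -x + y   [differs from x + y: not invariant]

Only option (B), x^2, is unchanged by the transformation.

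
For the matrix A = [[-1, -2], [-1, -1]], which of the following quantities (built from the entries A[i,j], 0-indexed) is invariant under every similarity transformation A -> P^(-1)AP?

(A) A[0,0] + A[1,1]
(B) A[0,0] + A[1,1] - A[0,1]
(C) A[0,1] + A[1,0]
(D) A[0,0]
A

A[0,0] + A[1,1] is the trace of A. By the cyclic property of the trace, tr(P^(-1)AP) = tr(APP^(-1)) = tr(A), so it is the same for every matrix similar to A.

The other combinations are not similarity invariants. For example, take P = [[1, 1], [0, 1]] (det P = 1), so P^(-1) = [[1, -1], [0, 1]] and
B = P^(-1)AP = [[0, -1], [-1, -2]].
Evaluating each option on A and on B:
(A) A[0,0] + A[1,1]: -2 for A, -2 for B -> unchanged
(B) A[0,0] + A[1,1] - A[0,1]: 0 for A, -1 for B -> changes
(C) A[0,1] + A[1,0]: -3 for A, -2 for B -> changes
(D) A[0,0]: -1 for A, 0 for B -> changes

Only (A) A[0,0] + A[1,1] = -2 survives (and it does so for every P, not just this one), so it is the invariant.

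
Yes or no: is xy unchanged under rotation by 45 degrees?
No

Applying rotation by 45 degrees: x' = x*cos(45 degrees) - y*sin(45 degrees) = sqrt(2)x/2 - sqrt(2)y/2, y' = x*sin(45 degrees) + y*cos(45 degrees) = sqrt(2)x/2 + sqrt(2)y/2

Substituting into xy:
(sqrt(2)x/2 - sqrt(2)y/2)(sqrt(2)x/2 + sqrt(2)y/2)
= x^2/2 - y^2/2

This differs from the original expression xy, so it is NOT invariant.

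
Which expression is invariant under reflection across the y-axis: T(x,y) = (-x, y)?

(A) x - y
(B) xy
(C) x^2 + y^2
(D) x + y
C

The map is reflection across the y-axis: T(x,y) = (-x, y).
Substitute the transformed coordinates into each option and compare with the original:
(A) x - y  ->  (-x) - (y) = -x - y   [differs from x - y: not invariant]
(B) xy  ->  (-x)(y) = -xy   [differs from xy: not invariant]
(C) x^2 + y^2  ->  (-x)^2 + (y)^2 = x^2 + y^2   [equals x^2 + y^2: invariant]
(D) x + y  ->  (-x) + (y) = -x + y   [differs from x + y: not invariant]

Only option (C), x^2 + y^2, is unchanged by the transformation.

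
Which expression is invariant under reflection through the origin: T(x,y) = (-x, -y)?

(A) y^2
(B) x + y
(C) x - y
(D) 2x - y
A

The map is reflection through the origin: T(x,y) = (-x, -y).
Substitute the transformed coordinates into each option and compare with the original:
(A) y^2  ->  (-y)^2 = y^2   [equals y^2: invariant]
(B) x + y  ->  (-x) + (-y) = -x - y   [differs from x + y: not invariant]
(C) x - y  ->  (-x) - (-y) = -x + y   [differs from x - y: not invariant]
(D) 2x - y  ->  2(-x) - (-y) = -2x + y   [differs from 2x - y: not invariant]

Only option (A), y^2, is unchanged by the transformation.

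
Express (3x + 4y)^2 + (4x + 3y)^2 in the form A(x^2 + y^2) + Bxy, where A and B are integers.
25(x^2 + y^2) + 48xy

Expanding: (3x + 4y)^2 = 9x^2 + 24xy + 16y^2
(4x + 3y)^2 = 16x^2 + 24xy + 9y^2
Sum = (9+16)(x^2+y^2) + 48xy = 25(x^2 + y^2) + 48xy
This is symmetric in x and y.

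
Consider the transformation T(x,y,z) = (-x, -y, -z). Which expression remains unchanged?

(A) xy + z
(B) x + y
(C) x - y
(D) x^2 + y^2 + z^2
D

Apply T(x,y,z) = (-x, -y, -z) to each option, i.e. replace (x, y, z) by the transformed coordinates.
Substitute the transformed coordinates into each option and compare with the original:
(A) xy + z  ->  (-x)(-y) + (-z) = xy - z   [differs from xy + z: not invariant]
(B) x + y  ->  (-x) + (-y) = -x - y   [differs from x + y: not invariant]
(C) x - y  ->  (-x) - (-y) = -x + y   [differs from x - y: not invariant]
(D) x^2 + y^2 + z^2  ->  (-x)^2 + (-y)^2 + (-z)^2 = x^2 + y^2 + z^2   [equals x^2 + y^2 + z^2: invariant]

Only option (D), x^2 + y^2 + z^2, is unchanged by the transformation.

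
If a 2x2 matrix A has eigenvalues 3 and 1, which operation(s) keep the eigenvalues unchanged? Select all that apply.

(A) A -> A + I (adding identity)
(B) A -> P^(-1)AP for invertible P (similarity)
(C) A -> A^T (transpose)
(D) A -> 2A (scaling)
B and C

Eigenvalues are preserved by:
1. Similarity transformations: A -> P^(-1)AP (same characteristic polynomial)
2. Transpose: A^T has the same eigenvalues as A

Eigenvalues are NOT preserved by:
- Adding identity: eigenvalues become 3+1, 1+1
- Scaling: eigenvalues become 6, 2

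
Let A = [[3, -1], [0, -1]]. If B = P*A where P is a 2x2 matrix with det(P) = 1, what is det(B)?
-3

By the multiplicative property of determinants, det(B) = det(P*A) = det(P) * det(A) = det(A),
so the determinant is invariant under multiplication by any determinant-1 matrix; we just need det(A).

det(A) = (3)(-1) - (-1)(0) = -3 - 0 = -3

Therefore det(B) = 1 * (-3) = -3.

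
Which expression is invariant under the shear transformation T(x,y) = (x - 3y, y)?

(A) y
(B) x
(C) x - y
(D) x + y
A

Under the shear T(x,y) = (x - 3y, y):
Substitute the transformed coordinates into each option and compare with the original:
(A) y  ->  (y) = y   [equals y: invariant]
(B) x  ->  (x - 3y) = x - 3y   [differs from x: not invariant]
(C) x - y  ->  (x - 3y) - (y) = x - 4y   [differs from x - y: not invariant]
(D) x + y  ->  (x - 3y) + (y) = x - 2y   [differs from x + y: not invariant]

Only option (A), y, is unchanged by the transformation.
A horizontal shear moves points parallel to the x-axis, so the y-coordinate (and any function of y alone) is unchanged.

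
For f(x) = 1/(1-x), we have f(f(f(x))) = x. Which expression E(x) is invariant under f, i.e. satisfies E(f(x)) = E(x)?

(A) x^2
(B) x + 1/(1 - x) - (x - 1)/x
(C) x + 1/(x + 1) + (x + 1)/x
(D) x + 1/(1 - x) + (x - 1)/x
D

Replace x by f(x) = 1/(1 - x) in each option and simplify. As a quick numerical cross-check, also compare E(4) with E(f(4)) = E(-1/3).

(A) x^2  ->  (1/(1 - x))^2 = (x - 1)^(-2); check: E(4) = 16 but E(-1/3) = 1/9.   [not invariant]
(B) x + 1/(1 - x) - (x - 1)/x  ->  (1/(1 - x)) + 1/(1 - (1/(1 - x))) - ((1/(1 - x)) - 1)/(1/(1 - x)) = (x^2(1 - x) - x + (x - 1)^2)/(x(x - 1)); check: E(4) = 35/12 but E(-1/3) = -43/12.   [not invariant]
(C) x + 1/(x + 1) + (x + 1)/x  ->  (1/(1 - x)) + 1/((1/(1 - x)) + 1) + ((1/(1 - x)) + 1)/(1/(1 - x)) = (-x^3 + 6x^2 - 11x + 7)/(x^2 - 3x + 2); check: E(4) = 109/20 but E(-1/3) = -5/6.   [not invariant]
(D) x + 1/(1 - x) + (x - 1)/x  ->  (1/(1 - x)) + 1/(1 - (1/(1 - x))) + ((1/(1 - x)) - 1)/(1/(1 - x)), which simplifies back to x + 1/(1 - x) + (x - 1)/x; check: E(4) = 53/12, E(-1/3) = 53/12.   [invariant]

Only (D) is unchanged. Indeed f(f(x)) = 1/(1 - 1/(1-x)) = (1-x)/(-x) = (x-1)/x, so E(x) = x + f(x) + f(f(x)) is the sum over the whole 3-cycle; applying f just permutes the three terms cyclically (x -> f(x) -> f(f(x)) -> x), leaving the sum unchanged.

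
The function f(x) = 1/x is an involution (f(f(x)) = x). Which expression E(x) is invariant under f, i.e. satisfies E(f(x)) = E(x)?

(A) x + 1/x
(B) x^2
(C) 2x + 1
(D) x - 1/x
A

Replace x by f(x) = 1/x in each option and simplify. As a quick numerical cross-check, also compare E(3) with E(f(3)) = E(1/3).

(A) x + 1/x  ->  (1/x) + 1/(1/x), which simplifies back to x + 1/x; check: E(3) = 10/3, E(1/3) = 10/3.   [invariant]
(B) x^2  ->  (1/x)^2 = x^(-2); check: E(3) = 9 but E(1/3) = 1/9.   [not invariant]
(C) 2x + 1  ->  2(1/x) + 1 = (x + 2)/x; check: E(3) = 7 but E(1/3) = 5/3.   [not invariant]
(D) x - 1/x  ->  (1/x) - 1/(1/x) = -x + 1/x; check: E(3) = 8/3 but E(1/3) = -8/3.   [not invariant]

Only (A) is unchanged. E is symmetric under swapping x with f(x) = 1/x, which is exactly what an involution does.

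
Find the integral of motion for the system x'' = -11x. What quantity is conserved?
E = (x')^2 + 11x^2

Multiply the equation by x':
x' * x'' = -11x * x'
The left side is d/dt[(x')^2/2] and the right side is d/dt[-11x^2/2], so
d/dt[(x')^2/2 + 11x^2/2] = 0, i.e. (x')^2/2 + 11x^2/2 = constant.
Multiplying by 2, the integral of motion is E = (x')^2 + 11x^2.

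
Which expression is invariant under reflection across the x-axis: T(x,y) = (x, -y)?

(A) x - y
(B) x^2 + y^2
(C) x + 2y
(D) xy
B

The map is reflection across the x-axis: T(x,y) = (x, -y).
Substitute the transformed coordinates into each option and compare with the original:
(A) x - y  ->  (x) - (-y) = x + y   [differs from x - y: not invariant]
(B) x^2 + y^2  ->  (x)^2 + (-y)^2 = x^2 + y^2   [equals x^2 + y^2: invariant]
(C) x + 2y  ->  (x) + 2(-y) = x - 2y   [differs from x + 2y: not invariant]
(D) xy  ->  (x)(-y) = -xy   [differs from xy: not invariant]

Only option (B), x^2 + y^2, is unchanged by the transformation.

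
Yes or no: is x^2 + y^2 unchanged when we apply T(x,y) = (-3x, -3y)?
No

Substitute T(x,y) = (-3x, -3y) into the expression and compare with the original.

Original: x^2 + y^2
After applying T: (-3x)^2 + (-3y)^2 = 9x^2 + 9y^2

This differs from the original x^2 + y^2 (difference: 8x^2 + 8y^2), so the expression is NOT invariant.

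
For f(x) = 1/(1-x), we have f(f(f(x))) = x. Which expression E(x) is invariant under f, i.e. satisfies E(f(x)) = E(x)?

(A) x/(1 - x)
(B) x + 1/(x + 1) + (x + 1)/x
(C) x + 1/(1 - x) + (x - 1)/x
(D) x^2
C

Replace x by f(x) = 1/(1 - x) in each option and simplify. As a quick numerical cross-check, also compare E(5) with E(f(5)) = E(-1/4).

(A) x/(1 - x)  ->  (1/(1 - x))/(1 - (1/(1 - x))) = -1/x; check: E(5) = -5/4 but E(-1/4) = -1/5.   [not invariant]
(B) x + 1/(x + 1) + (x + 1)/x  ->  (1/(1 - x)) + 1/((1/(1 - x)) + 1) + ((1/(1 - x)) + 1)/(1/(1 - x)) = (-x^3 + 6x^2 - 11x + 7)/(x^2 - 3x + 2); check: E(5) = 191/30 but E(-1/4) = -23/12.   [not invariant]
(C) x + 1/(1 - x) + (x - 1)/x  ->  (1/(1 - x)) + 1/(1 - (1/(1 - x))) + ((1/(1 - x)) - 1)/(1/(1 - x)), which simplifies back to x + 1/(1 - x) + (x - 1)/x; check: E(5) = 111/20, E(-1/4) = 111/20.   [invariant]
(D) x^2  ->  (1/(1 - x))^2 = (x - 1)^(-2); check: E(5) = 25 but E(-1/4) = 1/16.   [not invariant]

Only (C) is unchanged. Indeed f(f(x)) = 1/(1 - 1/(1-x)) = (1-x)/(-x) = (x-1)/x, so E(x) = x + f(x) + f(f(x)) is the sum over the whole 3-cycle; applying f just permutes the three terms cyclically (x -> f(x) -> f(f(x)) -> x), leaving the sum unchanged.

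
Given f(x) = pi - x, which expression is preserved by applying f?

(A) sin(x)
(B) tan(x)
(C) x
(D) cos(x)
A

For f(x) = pi - x:
sin(pi - x) = sin(x), so sine is invariant under this transformation.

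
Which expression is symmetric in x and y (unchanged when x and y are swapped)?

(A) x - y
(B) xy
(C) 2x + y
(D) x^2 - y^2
B

A symmetric expression is unchanged when the variables are permuted; here the transformation to test is the swap (x, y) -> (y, x).
Substitute the transformed coordinates into each option and compare with the original:
(A) x - y  ->  (y) - (x) = -x + y   [differs from x - y: not invariant]
(B) xy  ->  (y)(x) = xy   [equals xy: invariant]
(C) 2x + y  ->  2(y) + (x) = x + 2y   [differs from 2x + y: not invariant]
(D) x^2 - y^2  ->  (y)^2 - (x)^2 = -x^2 + y^2   [differs from x^2 - y^2: not invariant]

Only option (B), xy, is unchanged by the transformation.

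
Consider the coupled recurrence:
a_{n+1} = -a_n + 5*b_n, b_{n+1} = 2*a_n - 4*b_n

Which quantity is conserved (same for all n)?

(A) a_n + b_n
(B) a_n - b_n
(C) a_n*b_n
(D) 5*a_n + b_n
A

Replace a_n by a_{n+1} = -a_n + 5*b_n and b_n by b_{n+1} = 2*a_n - 4*b_n in each option and simplify:
(A) a_n + b_n  ->  (-a_n + 5*b_n) + (2*a_n - 4*b_n) = a_n + b_n   [conserved]
(B) a_n - b_n  ->  (-a_n + 5*b_n) - (2*a_n - 4*b_n) = -3*a_n + 9*b_n   [not conserved]
(C) a_n*b_n  ->  (-a_n + 5*b_n)*(2*a_n - 4*b_n) = -2*a_n^2 + 14*a_n*b_n - 20*b_n^2   [not conserved]
(D) 5*a_n + b_n  ->  5*(-a_n + 5*b_n) + (2*a_n - 4*b_n) = -3*a_n + 21*b_n   [not conserved]

Only (A) a_n + b_n returns to itself after one step, so it is the conserved quantity.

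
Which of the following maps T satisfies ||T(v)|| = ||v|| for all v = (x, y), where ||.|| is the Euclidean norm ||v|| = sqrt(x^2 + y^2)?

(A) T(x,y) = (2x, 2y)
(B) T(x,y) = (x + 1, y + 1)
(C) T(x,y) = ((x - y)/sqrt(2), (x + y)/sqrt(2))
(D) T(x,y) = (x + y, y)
C

A transformation preserves a norm if ||T(v)|| = ||v|| for every v; a single vector where the norm changes rules an option out.

(A) T(x,y) = (2x, 2y): v = (1, 0) has norm sqrt((1)^2 + (0)^2) = 1, but T(v) = (2, 0) has norm 2 -- not preserved.
(B) T(x,y) = (x + 1, y + 1): v = (1, 0) has norm sqrt((1)^2 + (0)^2) = 1, but T(v) = (2, 1) has norm sqrt(5) -- not preserved.
(C) T(x,y) = ((x - y)/sqrt(2), (x + y)/sqrt(2)): preserves the norm -- it is an orthogonal map (a rotation/reflection), and (sqrt(2)(x - y)/2)^2 + (sqrt(2)(x + y)/2)^2 simplifies to x^2 + y^2.
(D) T(x,y) = (x + y, y): v = (0, 1) has norm sqrt((0)^2 + (1)^2) = 1, but T(v) = (1, 1) has norm sqrt(2) -- not preserved.

Therefore the answer is (C).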